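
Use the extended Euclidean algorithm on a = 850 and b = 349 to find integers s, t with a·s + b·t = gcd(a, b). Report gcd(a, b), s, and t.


Euclidean algorithm on (850, 349) — divide until remainder is 0:
  850 = 2 · 349 + 152
  349 = 2 · 152 + 45
  152 = 3 · 45 + 17
  45 = 2 · 17 + 11
  17 = 1 · 11 + 6
  11 = 1 · 6 + 5
  6 = 1 · 5 + 1
  5 = 5 · 1 + 0
gcd(850, 349) = 1.
Track Bezout coefficients alongside the remainders: start with r₀ = 850 = a·1 + b·0 (s = 1, t = 0) and r₁ = 349 = a·0 + b·1 (s = 0, t = 1); each new remainder r_{k+1} = r_{k-1} − q_k·r_k inherits s_{k+1} = s_{k-1} − q_k·s_k, t_{k+1} = t_{k-1} − q_k·t_k, so r_k = a·s_k + b·t_k at every step:
  q = 2: r = 152, s = 1 − 2·0 = 1, t = 0 − 2·1 = -2  (check: 850·1 + 349·(-2) = 152)
  q = 2: r = 45, s = 0 − 2·1 = -2, t = 1 − 2·(-2) = 5  (check: 850·(-2) + 349·5 = 45)
  q = 3: r = 17, s = 1 − 3·(-2) = 7, t = -2 − 3·5 = -17  (check: 850·7 + 349·(-17) = 17)
  q = 2: r = 11, s = -2 − 2·7 = -16, t = 5 − 2·(-17) = 39  (check: 850·(-16) + 349·39 = 11)
  q = 1: r = 6, s = 7 − 1·(-16) = 23, t = -17 − 1·39 = -56  (check: 850·23 + 349·(-56) = 6)
  q = 1: r = 5, s = -16 − 1·23 = -39, t = 39 − 1·(-56) = 95  (check: 850·(-39) + 349·95 = 5)
  q = 1: r = 1, s = 23 − 1·(-39) = 62, t = -56 − 1·95 = -151  (check: 850·62 + 349·(-151) = 1)
The row with r = 1 (the gcd) gives the Bezout coefficients s = 62, t = -151.
Result: 850 · (62) + 349 · (-151) = 1.

gcd(850, 349) = 1; s = 62, t = -151 (check: 850·62 + 349·(-151) = 1).


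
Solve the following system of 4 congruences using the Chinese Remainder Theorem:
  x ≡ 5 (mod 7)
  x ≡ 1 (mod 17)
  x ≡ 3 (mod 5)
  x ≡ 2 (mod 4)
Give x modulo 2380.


Product of moduli M = 7 · 17 · 5 · 4 = 2380.
Merge one congruence at a time:
  Start: x ≡ 5 (mod 7).
  Combine with x ≡ 1 (mod 17); new modulus lcm = 119.
    Write x = 5 + 7·t and substitute into x ≡ 1 (mod 17): 7·t ≡ 1 − 5 = -4 (mod 17).
    Reduce coefficients mod 17: 7·t ≡ 13 (mod 17).
    The inverse of 7 mod 17 is 5 (since 7·5 = 35 = 2·17 + 1), so t ≡ 5·13 = 65 ≡ 14 (mod 17).
    Then x = 5 + 7·14 = 103, valid modulo lcm(7, 17) = 119: x ≡ 103 (mod 119).
  Combine with x ≡ 3 (mod 5); new modulus lcm = 595.
    Write x = 103 + 119·t and substitute into x ≡ 3 (mod 5): 119·t ≡ 3 − 103 = -100 (mod 5).
    Reduce coefficients mod 5: 4·t ≡ 0 (mod 5).
    The inverse of 4 mod 5 is 4 (since 4·4 = 16 = 3·5 + 1), so t ≡ 4·0 = 0 ≡ 0 (mod 5).
    Then x = 103 + 119·0 = 103, valid modulo lcm(119, 5) = 595: x ≡ 103 (mod 595).
  Combine with x ≡ 2 (mod 4); new modulus lcm = 2380.
    Write x = 103 + 595·t and substitute into x ≡ 2 (mod 4): 595·t ≡ 2 − 103 = -101 (mod 4).
    Reduce coefficients mod 4: 3·t ≡ 3 (mod 4).
    The inverse of 3 mod 4 is 3 (since 3·3 = 9 = 2·4 + 1), so t ≡ 3·3 = 9 ≡ 1 (mod 4).
    Then x = 103 + 595·1 = 698, valid modulo lcm(595, 4) = 2380: x ≡ 698 (mod 2380).
Verify against each original: 698 mod 7 = 5, 698 mod 17 = 1, 698 mod 5 = 3, 698 mod 4 = 2.

x ≡ 698 (mod 2380).


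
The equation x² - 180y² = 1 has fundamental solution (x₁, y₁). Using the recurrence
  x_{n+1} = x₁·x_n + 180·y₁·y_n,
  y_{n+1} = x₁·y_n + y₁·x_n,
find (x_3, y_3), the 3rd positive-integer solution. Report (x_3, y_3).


Step 1: Find the fundamental solution (x₁, y₁) of x² - 180y² = 1.
  Expand √180 as a continued fraction. a₀ = ⌊√180⌋ = 13; iterate m_{k+1} = d_k·a_k − m_k, d_{k+1} = (180 − m_{k+1}²)/d_k, a_{k+1} = ⌊(a₀ + m_{k+1})/d_{k+1}⌋ (starting m₀ = 0, d₀ = 1), with convergents p_k = a_k·p_{k-1} + p_{k-2}, q_k = a_k·q_{k-1} + q_{k-2} (p₋₁ = 1, q₋₁ = 0):
  k = 0: a₀ = 13; p₀/q₀ = 13/1; p₀² − 180·q₀² = 169 − 180 = -11.
  k = 1: m = 13, d = 11, a = ⌊(13 + 13)/11⌋ = 2; p/q = (2·13 + 1)/(2·1 + 0) = 27/2; p² − 180·q² = 729 − 720 = 9.
  k = 2: m = 9, d = 9, a = ⌊(13 + 9)/9⌋ = 2; p/q = (2·27 + 13)/(2·2 + 1) = 67/5; p² − 180·q² = 4489 − 4500 = -11.
  k = 3: m = 9, d = 11, a = ⌊(13 + 9)/11⌋ = 2; p/q = (2·67 + 27)/(2·5 + 2) = 161/12; p² − 180·q² = 25921 − 25920 = 1.
  The first convergent with p² − 180·q² = 1 gives the fundamental solution (x₁, y₁) = (161, 12).
Step 2: Apply the recurrence (x_{n+1}, y_{n+1}) = (x₁x_n + 180y₁y_n, x₁y_n + y₁x_n) repeatedly.
  From (x_1, y_1) = (161, 12): x_2 = 161·161 + 180·12·12 = 51841; y_2 = 161·12 + 12·161 = 3864.
  From (x_2, y_2) = (51841, 3864): x_3 = 161·51841 + 180·12·3864 = 16692641; y_3 = 161·3864 + 12·51841 = 1244196.
Step 3: Verify x_3² - 180·y_3² = 278644263554881 - 278644263554880 = 1 (should be 1). ✓

(x_1, y_1) = (161, 12); (x_3, y_3) = (16692641, 1244196).


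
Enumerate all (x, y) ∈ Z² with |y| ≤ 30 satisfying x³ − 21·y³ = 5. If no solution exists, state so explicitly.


The equation is x³ - 21y³ = 5. For fixed y, x³ = 21·y³ + 5, so a solution requires the RHS to be a perfect cube.
Strategy: iterate y from -30 to 30, compute RHS = 21·y³ + 5, and check whether it is a (positive or negative) perfect cube.
Check small values of y:
  y = 0: RHS = 5 is not a perfect cube.
  y = 1: RHS = 26 is not a perfect cube.
  y = -1: RHS = -16 is not a perfect cube.
  y = 2: RHS = 173 is not a perfect cube.
  y = -2: RHS = -163 is not a perfect cube.
  y = 3: RHS = 572 is not a perfect cube.
  y = -3: RHS = -562 is not a perfect cube.
Continuing the search up to |y| = 30 finds no solutions either.
No (x, y) in the scanned range satisfies the equation.

No integer solutions with |y| ≤ 30.


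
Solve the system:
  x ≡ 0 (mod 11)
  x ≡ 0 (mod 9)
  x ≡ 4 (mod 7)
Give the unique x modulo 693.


Moduli 11, 9, 7 are pairwise coprime; by CRT there is a unique solution modulo M = 11 · 9 · 7 = 693.
Solve pairwise, accumulating the modulus:
  Start with x ≡ 0 (mod 11).
  Combine with x ≡ 0 (mod 9): since gcd(11, 9) = 1, we get a unique residue mod 99.
    Write x = 0 + 11·t and substitute into x ≡ 0 (mod 9): 11·t ≡ 0 − 0 = 0 (mod 9).
    Reduce coefficients mod 9: 2·t ≡ 0 (mod 9).
    The inverse of 2 mod 9 is 5 (since 2·5 = 10 = 1·9 + 1), so t ≡ 5·0 = 0 ≡ 0 (mod 9).
    Then x = 0 + 11·0 = 0, valid modulo lcm(11, 9) = 99: x ≡ 0 (mod 99).
  Combine with x ≡ 4 (mod 7): since gcd(99, 7) = 1, we get a unique residue mod 693.
    Write x = 0 + 99·t and substitute into x ≡ 4 (mod 7): 99·t ≡ 4 − 0 = 4 (mod 7).
    Reduce coefficients mod 7: 1·t ≡ 4 (mod 7).
    So t ≡ 4 (mod 7).
    Then x = 0 + 99·4 = 396, valid modulo lcm(99, 7) = 693: x ≡ 396 (mod 693).
Verify: 396 mod 11 = 0 ✓, 396 mod 9 = 0 ✓, 396 mod 7 = 4 ✓.

x ≡ 396 (mod 693).


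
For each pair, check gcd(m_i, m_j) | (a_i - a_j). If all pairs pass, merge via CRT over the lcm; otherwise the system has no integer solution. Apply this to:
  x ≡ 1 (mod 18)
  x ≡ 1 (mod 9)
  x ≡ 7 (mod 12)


Moduli 18, 9, 12 are not pairwise coprime, so CRT works modulo lcm(m_i) when all pairwise compatibility conditions hold.
Pairwise compatibility: gcd(m_i, m_j) must divide a_i - a_j for every pair.
Merge one congruence at a time:
  Start: x ≡ 1 (mod 18).
  Combine with x ≡ 1 (mod 9): gcd(18, 9) = 9; 1 - 1 = 0, which IS divisible by 9, so compatible.
    Write x = 1 + 18·t and substitute into x ≡ 1 (mod 9): 18·t ≡ 1 − 1 = 0 (mod 9).
    Divide the congruence (and modulus) by g = 9: 2·t ≡ 0 (mod 1).
    Modulo 1 every t works; take t = 0.
    Then x = 1 + 18·0 = 1, valid modulo lcm(18, 9) = 18: x ≡ 1 (mod 18).
  Combine with x ≡ 7 (mod 12): gcd(18, 12) = 6; 7 - 1 = 6, which IS divisible by 6, so compatible.
    Write x = 1 + 18·t and substitute into x ≡ 7 (mod 12): 18·t ≡ 7 − 1 = 6 (mod 12).
    Divide the congruence (and modulus) by g = 6: 3·t ≡ 1 (mod 2).
    Reduce coefficients mod 2: 1·t ≡ 1 (mod 2).
    So t ≡ 1 (mod 2).
    Then x = 1 + 18·1 = 19, valid modulo lcm(18, 12) = 36: x ≡ 19 (mod 36).
Verify: 19 mod 18 = 1, 19 mod 9 = 1, 19 mod 12 = 7.

x ≡ 19 (mod 36).


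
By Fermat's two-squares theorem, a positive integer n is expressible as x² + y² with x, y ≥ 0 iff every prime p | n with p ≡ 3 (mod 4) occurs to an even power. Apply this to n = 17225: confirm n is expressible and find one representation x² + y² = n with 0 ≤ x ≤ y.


Step 1: Factor n = 17225 = 5^2 · 13 · 53.
Step 2: Check the mod-4 condition on each prime factor: 5 ≡ 1 (mod 4), exponent 2; 13 ≡ 1 (mod 4), exponent 1; 53 ≡ 1 (mod 4), exponent 1.
All primes ≡ 3 (mod 4) appear to even exponent (or don't appear), so by the two-squares theorem n IS expressible as a sum of two squares.
Step 3: Build a representation. Group n = k² · m with k = 5 and m = 13 · 53 = 689 (a product of primes ≡ 1 (mod 4)); a representation of m scales to one of n via (k·x)² + (k·y)² = k²(x² + y²). Each prime p ≡ 1 (mod 4) is itself a sum of two squares; find a² by testing p − a² for a perfect square:
  13: 13 − 1² = 12, 13 − 2² = 9 = 3² ⇒ 13 = 2² + 3².
  53: 53 − 1² = 52, 53 − 2² = 49 = 7² ⇒ 53 = 2² + 7².
  Combine using the Brahmagupta–Fibonacci identity (a² + b²)(c² + d²) = (ac − bd)² + (ad + bc)² = (ac + bd)² + (ad − bc)²:
  13 · 53 = 689: from (2² + 3²)(2² + 7²), take (2·2 − 3·7, 2·7 + 3·2) = (4 − 21, 14 + 6) = (-17, 20); dropping signs (only squares matter) gives (17, 20); check 17² + 20² = 289 + 400 = 689 ✓.
  Scale by k = 5: (5·17, 5·20) = (85, 100).
Step 4: Order so x ≤ y and verify: 85² + 100² = 7225 + 10000 = 17225 = n. ✓

n = 17225 = 85² + 100² (one valid representation with x ≤ y).


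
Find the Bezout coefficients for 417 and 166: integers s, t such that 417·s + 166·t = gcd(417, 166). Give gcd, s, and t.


Euclidean algorithm on (417, 166) — divide until remainder is 0:
  417 = 2 · 166 + 85
  166 = 1 · 85 + 81
  85 = 1 · 81 + 4
  81 = 20 · 4 + 1
  4 = 4 · 1 + 0
gcd(417, 166) = 1.
Track Bezout coefficients alongside the remainders: start with r₀ = 417 = a·1 + b·0 (s = 1, t = 0) and r₁ = 166 = a·0 + b·1 (s = 0, t = 1); each new remainder r_{k+1} = r_{k-1} − q_k·r_k inherits s_{k+1} = s_{k-1} − q_k·s_k, t_{k+1} = t_{k-1} − q_k·t_k, so r_k = a·s_k + b·t_k at every step:
  q = 2: r = 85, s = 1 − 2·0 = 1, t = 0 − 2·1 = -2  (check: 417·1 + 166·(-2) = 85)
  q = 1: r = 81, s = 0 − 1·1 = -1, t = 1 − 1·(-2) = 3  (check: 417·(-1) + 166·3 = 81)
  q = 1: r = 4, s = 1 − 1·(-1) = 2, t = -2 − 1·3 = -5  (check: 417·2 + 166·(-5) = 4)
  q = 20: r = 1, s = -1 − 20·2 = -41, t = 3 − 20·(-5) = 103  (check: 417·(-41) + 166·103 = 1)
The row with r = 1 (the gcd) gives the Bezout coefficients s = -41, t = 103.
Result: 417 · (-41) + 166 · (103) = 1.

gcd(417, 166) = 1; s = -41, t = 103 (check: 417·(-41) + 166·103 = 1).


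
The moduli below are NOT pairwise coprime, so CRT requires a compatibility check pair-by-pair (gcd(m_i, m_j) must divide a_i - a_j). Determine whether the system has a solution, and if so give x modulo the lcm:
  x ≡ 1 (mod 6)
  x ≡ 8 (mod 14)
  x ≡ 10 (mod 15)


Moduli 6, 14, 15 are not pairwise coprime, so CRT works modulo lcm(m_i) when all pairwise compatibility conditions hold.
Pairwise compatibility: gcd(m_i, m_j) must divide a_i - a_j for every pair.
Merge one congruence at a time:
  Start: x ≡ 1 (mod 6).
  Combine with x ≡ 8 (mod 14): gcd(6, 14) = 2, and 8 - 1 = 7 is NOT divisible by 2.
    ⇒ system is inconsistent (no integer solution).

No solution (the system is inconsistent).


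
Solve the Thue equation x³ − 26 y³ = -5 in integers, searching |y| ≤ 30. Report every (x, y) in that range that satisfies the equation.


The equation is x³ - 26y³ = -5. For fixed y, x³ = 26·y³ − 5, so a solution requires the RHS to be a perfect cube.
Strategy: iterate y from -30 to 30, compute RHS = 26·y³ − 5, and check whether it is a (positive or negative) perfect cube.
Check small values of y:
  y = 0: RHS = -5 is not a perfect cube.
  y = 1: RHS = 21 is not a perfect cube.
  y = -1: RHS = -31 is not a perfect cube.
  y = 2: RHS = 203 is not a perfect cube.
  y = -2: RHS = -213 is not a perfect cube.
  y = 3: RHS = 697 is not a perfect cube.
  y = -3: RHS = -707 is not a perfect cube.
Continuing the search up to |y| = 30 finds no solutions either.
No (x, y) in the scanned range satisfies the equation.

No integer solutions with |y| ≤ 30.


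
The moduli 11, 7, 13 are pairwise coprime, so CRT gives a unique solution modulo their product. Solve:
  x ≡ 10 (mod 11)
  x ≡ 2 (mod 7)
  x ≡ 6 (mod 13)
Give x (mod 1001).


Moduli 11, 7, 13 are pairwise coprime; by CRT there is a unique solution modulo M = 11 · 7 · 13 = 1001.
Solve pairwise, accumulating the modulus:
  Start with x ≡ 10 (mod 11).
  Combine with x ≡ 2 (mod 7): since gcd(11, 7) = 1, we get a unique residue mod 77.
    Write x = 10 + 11·t and substitute into x ≡ 2 (mod 7): 11·t ≡ 2 − 10 = -8 (mod 7).
    Reduce coefficients mod 7: 4·t ≡ 6 (mod 7).
    The inverse of 4 mod 7 is 2 (since 4·2 = 8 = 1·7 + 1), so t ≡ 2·6 = 12 ≡ 5 (mod 7).
    Then x = 10 + 11·5 = 65, valid modulo lcm(11, 7) = 77: x ≡ 65 (mod 77).
  Combine with x ≡ 6 (mod 13): since gcd(77, 13) = 1, we get a unique residue mod 1001.
    Write x = 65 + 77·t and substitute into x ≡ 6 (mod 13): 77·t ≡ 6 − 65 = -59 (mod 13).
    Reduce coefficients mod 13: 12·t ≡ 6 (mod 13).
    The inverse of 12 mod 13 is 12 (since 12·12 = 144 = 11·13 + 1), so t ≡ 12·6 = 72 ≡ 7 (mod 13).
    Then x = 65 + 77·7 = 604, valid modulo lcm(77, 13) = 1001: x ≡ 604 (mod 1001).
Verify: 604 mod 11 = 10 ✓, 604 mod 7 = 2 ✓, 604 mod 13 = 6 ✓.

x ≡ 604 (mod 1001).


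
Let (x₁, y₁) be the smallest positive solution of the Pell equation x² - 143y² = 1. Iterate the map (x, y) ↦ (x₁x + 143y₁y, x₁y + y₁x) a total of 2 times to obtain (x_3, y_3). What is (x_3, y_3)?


Step 1: Find the fundamental solution (x₁, y₁) of x² - 143y² = 1.
  Expand √143 as a continued fraction. a₀ = ⌊√143⌋ = 11; iterate m_{k+1} = d_k·a_k − m_k, d_{k+1} = (143 − m_{k+1}²)/d_k, a_{k+1} = ⌊(a₀ + m_{k+1})/d_{k+1}⌋ (starting m₀ = 0, d₀ = 1), with convergents p_k = a_k·p_{k-1} + p_{k-2}, q_k = a_k·q_{k-1} + q_{k-2} (p₋₁ = 1, q₋₁ = 0):
  k = 0: a₀ = 11; p₀/q₀ = 11/1; p₀² − 143·q₀² = 121 − 143 = -22.
  k = 1: m = 11, d = 22, a = ⌊(11 + 11)/22⌋ = 1; p/q = (1·11 + 1)/(1·1 + 0) = 12/1; p² − 143·q² = 144 − 143 = 1.
  The first convergent with p² − 143·q² = 1 gives the fundamental solution (x₁, y₁) = (12, 1).
Step 2: Apply the recurrence (x_{n+1}, y_{n+1}) = (x₁x_n + 143y₁y_n, x₁y_n + y₁x_n) repeatedly.
  From (x_1, y_1) = (12, 1): x_2 = 12·12 + 143·1·1 = 287; y_2 = 12·1 + 1·12 = 24.
  From (x_2, y_2) = (287, 24): x_3 = 12·287 + 143·1·24 = 6876; y_3 = 12·24 + 1·287 = 575.
Step 3: Verify x_3² - 143·y_3² = 47279376 - 47279375 = 1 (should be 1). ✓

(x_1, y_1) = (12, 1); (x_3, y_3) = (6876, 575).


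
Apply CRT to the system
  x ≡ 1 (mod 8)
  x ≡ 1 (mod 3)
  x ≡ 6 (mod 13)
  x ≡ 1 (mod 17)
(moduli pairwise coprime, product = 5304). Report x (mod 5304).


Product of moduli M = 8 · 3 · 13 · 17 = 5304.
Merge one congruence at a time:
  Start: x ≡ 1 (mod 8).
  Combine with x ≡ 1 (mod 3); new modulus lcm = 24.
    Write x = 1 + 8·t and substitute into x ≡ 1 (mod 3): 8·t ≡ 1 − 1 = 0 (mod 3).
    Reduce coefficients mod 3: 2·t ≡ 0 (mod 3).
    The inverse of 2 mod 3 is 2 (since 2·2 = 4 = 1·3 + 1), so t ≡ 2·0 = 0 ≡ 0 (mod 3).
    Then x = 1 + 8·0 = 1, valid modulo lcm(8, 3) = 24: x ≡ 1 (mod 24).
  Combine with x ≡ 6 (mod 13); new modulus lcm = 312.
    Write x = 1 + 24·t and substitute into x ≡ 6 (mod 13): 24·t ≡ 6 − 1 = 5 (mod 13).
    Reduce coefficients mod 13: 11·t ≡ 5 (mod 13).
    The inverse of 11 mod 13 is 6 (since 11·6 = 66 = 5·13 + 1), so t ≡ 6·5 = 30 ≡ 4 (mod 13).
    Then x = 1 + 24·4 = 97, valid modulo lcm(24, 13) = 312: x ≡ 97 (mod 312).
  Combine with x ≡ 1 (mod 17); new modulus lcm = 5304.
    Write x = 97 + 312·t and substitute into x ≡ 1 (mod 17): 312·t ≡ 1 − 97 = -96 (mod 17).
    Reduce coefficients mod 17: 6·t ≡ 6 (mod 17).
    The inverse of 6 mod 17 is 3 (since 6·3 = 18 = 1·17 + 1), so t ≡ 3·6 = 18 ≡ 1 (mod 17).
    Then x = 97 + 312·1 = 409, valid modulo lcm(312, 17) = 5304: x ≡ 409 (mod 5304).
Verify against each original: 409 mod 8 = 1, 409 mod 3 = 1, 409 mod 13 = 6, 409 mod 17 = 1.

x ≡ 409 (mod 5304).


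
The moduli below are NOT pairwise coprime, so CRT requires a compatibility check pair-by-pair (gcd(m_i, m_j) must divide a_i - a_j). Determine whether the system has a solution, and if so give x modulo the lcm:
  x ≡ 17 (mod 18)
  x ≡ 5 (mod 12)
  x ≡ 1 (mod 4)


Moduli 18, 12, 4 are not pairwise coprime, so CRT works modulo lcm(m_i) when all pairwise compatibility conditions hold.
Pairwise compatibility: gcd(m_i, m_j) must divide a_i - a_j for every pair.
Merge one congruence at a time:
  Start: x ≡ 17 (mod 18).
  Combine with x ≡ 5 (mod 12): gcd(18, 12) = 6; 5 - 17 = -12, which IS divisible by 6, so compatible.
    Write x = 17 + 18·t and substitute into x ≡ 5 (mod 12): 18·t ≡ 5 − 17 = -12 (mod 12).
    Divide the congruence (and modulus) by g = 6: 3·t ≡ -2 (mod 2).
    Reduce coefficients mod 2: 1·t ≡ 0 (mod 2).
    So t ≡ 0 (mod 2).
    Then x = 17 + 18·0 = 17, valid modulo lcm(18, 12) = 36: x ≡ 17 (mod 36).
  Combine with x ≡ 1 (mod 4): gcd(36, 4) = 4; 1 - 17 = -16, which IS divisible by 4, so compatible.
    Write x = 17 + 36·t and substitute into x ≡ 1 (mod 4): 36·t ≡ 1 − 17 = -16 (mod 4).
    Divide the congruence (and modulus) by g = 4: 9·t ≡ -4 (mod 1).
    Modulo 1 every t works; take t = 0.
    Then x = 17 + 36·0 = 17, valid modulo lcm(36, 4) = 36: x ≡ 17 (mod 36).
Verify: 17 mod 18 = 17, 17 mod 12 = 5, 17 mod 4 = 1.

x ≡ 17 (mod 36).


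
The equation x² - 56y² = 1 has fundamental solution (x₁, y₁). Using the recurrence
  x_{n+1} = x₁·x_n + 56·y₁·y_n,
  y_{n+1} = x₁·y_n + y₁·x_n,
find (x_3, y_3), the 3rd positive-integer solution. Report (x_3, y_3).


Step 1: Find the fundamental solution (x₁, y₁) of x² - 56y² = 1.
  Expand √56 as a continued fraction. a₀ = ⌊√56⌋ = 7; iterate m_{k+1} = d_k·a_k − m_k, d_{k+1} = (56 − m_{k+1}²)/d_k, a_{k+1} = ⌊(a₀ + m_{k+1})/d_{k+1}⌋ (starting m₀ = 0, d₀ = 1), with convergents p_k = a_k·p_{k-1} + p_{k-2}, q_k = a_k·q_{k-1} + q_{k-2} (p₋₁ = 1, q₋₁ = 0):
  k = 0: a₀ = 7; p₀/q₀ = 7/1; p₀² − 56·q₀² = 49 − 56 = -7.
  k = 1: m = 7, d = 7, a = ⌊(7 + 7)/7⌋ = 2; p/q = (2·7 + 1)/(2·1 + 0) = 15/2; p² − 56·q² = 225 − 224 = 1.
  The first convergent with p² − 56·q² = 1 gives the fundamental solution (x₁, y₁) = (15, 2).
Step 2: Apply the recurrence (x_{n+1}, y_{n+1}) = (x₁x_n + 56y₁y_n, x₁y_n + y₁x_n) repeatedly.
  From (x_1, y_1) = (15, 2): x_2 = 15·15 + 56·2·2 = 449; y_2 = 15·2 + 2·15 = 60.
  From (x_2, y_2) = (449, 60): x_3 = 15·449 + 56·2·60 = 13455; y_3 = 15·60 + 2·449 = 1798.
Step 3: Verify x_3² - 56·y_3² = 181037025 - 181037024 = 1 (should be 1). ✓

(x_1, y_1) = (15, 2); (x_3, y_3) = (13455, 1798).


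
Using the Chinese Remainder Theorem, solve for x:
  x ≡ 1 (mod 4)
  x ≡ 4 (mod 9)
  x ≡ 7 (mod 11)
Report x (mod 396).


Moduli 4, 9, 11 are pairwise coprime; by CRT there is a unique solution modulo M = 4 · 9 · 11 = 396.
Solve pairwise, accumulating the modulus:
  Start with x ≡ 1 (mod 4).
  Combine with x ≡ 4 (mod 9): since gcd(4, 9) = 1, we get a unique residue mod 36.
    Write x = 1 + 4·t and substitute into x ≡ 4 (mod 9): 4·t ≡ 4 − 1 = 3 (mod 9).
    The inverse of 4 mod 9 is 7 (since 4·7 = 28 = 3·9 + 1), so t ≡ 7·3 = 21 ≡ 3 (mod 9).
    Then x = 1 + 4·3 = 13, valid modulo lcm(4, 9) = 36: x ≡ 13 (mod 36).
  Combine with x ≡ 7 (mod 11): since gcd(36, 11) = 1, we get a unique residue mod 396.
    Write x = 13 + 36·t and substitute into x ≡ 7 (mod 11): 36·t ≡ 7 − 13 = -6 (mod 11).
    Reduce coefficients mod 11: 3·t ≡ 5 (mod 11).
    The inverse of 3 mod 11 is 4 (since 3·4 = 12 = 1·11 + 1), so t ≡ 4·5 = 20 ≡ 9 (mod 11).
    Then x = 13 + 36·9 = 337, valid modulo lcm(36, 11) = 396: x ≡ 337 (mod 396).
Verify: 337 mod 4 = 1 ✓, 337 mod 9 = 4 ✓, 337 mod 11 = 7 ✓.

x ≡ 337 (mod 396).


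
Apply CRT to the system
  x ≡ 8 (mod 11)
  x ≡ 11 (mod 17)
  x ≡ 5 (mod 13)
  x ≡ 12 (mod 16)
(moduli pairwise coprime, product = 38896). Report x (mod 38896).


Product of moduli M = 11 · 17 · 13 · 16 = 38896.
Merge one congruence at a time:
  Start: x ≡ 8 (mod 11).
  Combine with x ≡ 11 (mod 17); new modulus lcm = 187.
    Write x = 8 + 11·t and substitute into x ≡ 11 (mod 17): 11·t ≡ 11 − 8 = 3 (mod 17).
    The inverse of 11 mod 17 is 14 (since 11·14 = 154 = 9·17 + 1), so t ≡ 14·3 = 42 ≡ 8 (mod 17).
    Then x = 8 + 11·8 = 96, valid modulo lcm(11, 17) = 187: x ≡ 96 (mod 187).
  Combine with x ≡ 5 (mod 13); new modulus lcm = 2431.
    Write x = 96 + 187·t and substitute into x ≡ 5 (mod 13): 187·t ≡ 5 − 96 = -91 (mod 13).
    Reduce coefficients mod 13: 5·t ≡ 0 (mod 13).
    The inverse of 5 mod 13 is 8 (since 5·8 = 40 = 3·13 + 1), so t ≡ 8·0 = 0 ≡ 0 (mod 13).
    Then x = 96 + 187·0 = 96, valid modulo lcm(187, 13) = 2431: x ≡ 96 (mod 2431).
  Combine with x ≡ 12 (mod 16); new modulus lcm = 38896.
    Write x = 96 + 2431·t and substitute into x ≡ 12 (mod 16): 2431·t ≡ 12 − 96 = -84 (mod 16).
    Reduce coefficients mod 16: 15·t ≡ 12 (mod 16).
    The inverse of 15 mod 16 is 15 (since 15·15 = 225 = 14·16 + 1), so t ≡ 15·12 = 180 ≡ 4 (mod 16).
    Then x = 96 + 2431·4 = 9820, valid modulo lcm(2431, 16) = 38896: x ≡ 9820 (mod 38896).
Verify against each original: 9820 mod 11 = 8, 9820 mod 17 = 11, 9820 mod 13 = 5, 9820 mod 16 = 12.

x ≡ 9820 (mod 38896).


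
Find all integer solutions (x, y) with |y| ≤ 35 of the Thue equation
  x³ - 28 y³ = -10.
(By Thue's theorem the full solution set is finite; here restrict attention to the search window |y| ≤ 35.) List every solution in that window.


The equation is x³ - 28y³ = -10. For fixed y, x³ = 28·y³ − 10, so a solution requires the RHS to be a perfect cube.
Strategy: iterate y from -35 to 35, compute RHS = 28·y³ − 10, and check whether it is a (positive or negative) perfect cube.
Check small values of y:
  y = 0: RHS = -10 is not a perfect cube.
  y = 1: RHS = 18 is not a perfect cube.
  y = -1: RHS = -38 is not a perfect cube.
  y = 2: RHS = 214 is not a perfect cube.
  y = -2: RHS = -234 is not a perfect cube.
  y = 3: RHS = 746 is not a perfect cube.
  y = -3: RHS = -766 is not a perfect cube.
Continuing the search up to |y| = 35 finds no solutions either.
No (x, y) in the scanned range satisfies the equation.

No integer solutions with |y| ≤ 35.


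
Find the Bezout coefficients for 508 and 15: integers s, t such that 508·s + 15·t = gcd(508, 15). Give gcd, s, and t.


Euclidean algorithm on (508, 15) — divide until remainder is 0:
  508 = 33 · 15 + 13
  15 = 1 · 13 + 2
  13 = 6 · 2 + 1
  2 = 2 · 1 + 0
gcd(508, 15) = 1.
Track Bezout coefficients alongside the remainders: start with r₀ = 508 = a·1 + b·0 (s = 1, t = 0) and r₁ = 15 = a·0 + b·1 (s = 0, t = 1); each new remainder r_{k+1} = r_{k-1} − q_k·r_k inherits s_{k+1} = s_{k-1} − q_k·s_k, t_{k+1} = t_{k-1} − q_k·t_k, so r_k = a·s_k + b·t_k at every step:
  q = 33: r = 13, s = 1 − 33·0 = 1, t = 0 − 33·1 = -33  (check: 508·1 + 15·(-33) = 13)
  q = 1: r = 2, s = 0 − 1·1 = -1, t = 1 − 1·(-33) = 34  (check: 508·(-1) + 15·34 = 2)
  q = 6: r = 1, s = 1 − 6·(-1) = 7, t = -33 − 6·34 = -237  (check: 508·7 + 15·(-237) = 1)
The row with r = 1 (the gcd) gives the Bezout coefficients s = 7, t = -237.
Result: 508 · (7) + 15 · (-237) = 1.

gcd(508, 15) = 1; s = 7, t = -237 (check: 508·7 + 15·(-237) = 1).


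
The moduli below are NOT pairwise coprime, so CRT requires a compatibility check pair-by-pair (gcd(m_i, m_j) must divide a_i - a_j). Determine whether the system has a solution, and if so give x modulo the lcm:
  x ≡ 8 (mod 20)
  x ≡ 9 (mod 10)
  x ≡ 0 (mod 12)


Moduli 20, 10, 12 are not pairwise coprime, so CRT works modulo lcm(m_i) when all pairwise compatibility conditions hold.
Pairwise compatibility: gcd(m_i, m_j) must divide a_i - a_j for every pair.
Merge one congruence at a time:
  Start: x ≡ 8 (mod 20).
  Combine with x ≡ 9 (mod 10): gcd(20, 10) = 10, and 9 - 8 = 1 is NOT divisible by 10.
    ⇒ system is inconsistent (no integer solution).

No solution (the system is inconsistent).


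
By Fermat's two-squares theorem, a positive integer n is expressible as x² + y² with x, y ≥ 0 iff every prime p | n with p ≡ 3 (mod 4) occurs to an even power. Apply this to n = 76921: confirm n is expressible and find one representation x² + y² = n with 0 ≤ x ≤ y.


Step 1: Factor n = 76921 = 13 · 61 · 97.
Step 2: Check the mod-4 condition on each prime factor: 13 ≡ 1 (mod 4), exponent 1; 61 ≡ 1 (mod 4), exponent 1; 97 ≡ 1 (mod 4), exponent 1.
All primes ≡ 3 (mod 4) appear to even exponent (or don't appear), so by the two-squares theorem n IS expressible as a sum of two squares.
Step 3: Build a representation. Here n = 13 · 61 · 97 is a product of primes ≡ 1 (mod 4). Each prime p ≡ 1 (mod 4) is itself a sum of two squares; find a² by testing p − a² for a perfect square:
  13: 13 − 1² = 12, 13 − 2² = 9 = 3² ⇒ 13 = 2² + 3².
  61: 61 − 1² = 60, 61 − 2² = 57, 61 − 3² = 52, 61 − 4² = 45, 61 − 5² = 36 = 6² ⇒ 61 = 5² + 6².
  97: 97 − 1² = 96, 97 − 2² = 93, 97 − 3² = 88, 97 − 4² = 81 = 9² ⇒ 97 = 4² + 9².
  Combine using the Brahmagupta–Fibonacci identity (a² + b²)(c² + d²) = (ac − bd)² + (ad + bc)² = (ac + bd)² + (ad − bc)²:
  13 · 61 = 793: from (2² + 3²)(5² + 6²), take (2·5 − 3·6, 2·6 + 3·5) = (10 − 18, 12 + 15) = (-8, 27); dropping signs (only squares matter) gives (8, 27); check 8² + 27² = 64 + 729 = 793 ✓.
  793 · 97 = 76921: from (8² + 27²)(4² + 9²), take (8·4 − 27·9, 8·9 + 27·4) = (32 − 243, 72 + 108) = (-211, 180); dropping signs (only squares matter) gives (211, 180); check 211² + 180² = 44521 + 32400 = 76921 ✓.
Step 4: Order so x ≤ y and verify: 180² + 211² = 32400 + 44521 = 76921 = n. ✓

n = 76921 = 180² + 211² (one valid representation with x ≤ y).


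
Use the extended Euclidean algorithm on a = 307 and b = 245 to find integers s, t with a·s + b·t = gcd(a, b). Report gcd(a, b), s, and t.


Euclidean algorithm on (307, 245) — divide until remainder is 0:
  307 = 1 · 245 + 62
  245 = 3 · 62 + 59
  62 = 1 · 59 + 3
  59 = 19 · 3 + 2
  3 = 1 · 2 + 1
  2 = 2 · 1 + 0
gcd(307, 245) = 1.
Track Bezout coefficients alongside the remainders: start with r₀ = 307 = a·1 + b·0 (s = 1, t = 0) and r₁ = 245 = a·0 + b·1 (s = 0, t = 1); each new remainder r_{k+1} = r_{k-1} − q_k·r_k inherits s_{k+1} = s_{k-1} − q_k·s_k, t_{k+1} = t_{k-1} − q_k·t_k, so r_k = a·s_k + b·t_k at every step:
  q = 1: r = 62, s = 1 − 1·0 = 1, t = 0 − 1·1 = -1  (check: 307·1 + 245·(-1) = 62)
  q = 3: r = 59, s = 0 − 3·1 = -3, t = 1 − 3·(-1) = 4  (check: 307·(-3) + 245·4 = 59)
  q = 1: r = 3, s = 1 − 1·(-3) = 4, t = -1 − 1·4 = -5  (check: 307·4 + 245·(-5) = 3)
  q = 19: r = 2, s = -3 − 19·4 = -79, t = 4 − 19·(-5) = 99  (check: 307·(-79) + 245·99 = 2)
  q = 1: r = 1, s = 4 − 1·(-79) = 83, t = -5 − 1·99 = -104  (check: 307·83 + 245·(-104) = 1)
The row with r = 1 (the gcd) gives the Bezout coefficients s = 83, t = -104.
Result: 307 · (83) + 245 · (-104) = 1.

gcd(307, 245) = 1; s = 83, t = -104 (check: 307·83 + 245·(-104) = 1).


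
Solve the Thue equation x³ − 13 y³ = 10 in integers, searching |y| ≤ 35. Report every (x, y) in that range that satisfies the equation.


The equation is x³ - 13y³ = 10. For fixed y, x³ = 13·y³ + 10, so a solution requires the RHS to be a perfect cube.
Strategy: iterate y from -35 to 35, compute RHS = 13·y³ + 10, and check whether it is a (positive or negative) perfect cube.
Check small values of y:
  y = 0: RHS = 10 is not a perfect cube.
  y = 1: RHS = 23 is not a perfect cube.
  y = -1: RHS = -3 is not a perfect cube.
  y = 2: RHS = 114 is not a perfect cube.
  y = -2: RHS = -94 is not a perfect cube.
  y = 3: RHS = 361 is not a perfect cube.
  y = -3: RHS = -341 is not a perfect cube.
Continuing the search up to |y| = 35 finds no solutions either.
No (x, y) in the scanned range satisfies the equation.

No integer solutions with |y| ≤ 35.


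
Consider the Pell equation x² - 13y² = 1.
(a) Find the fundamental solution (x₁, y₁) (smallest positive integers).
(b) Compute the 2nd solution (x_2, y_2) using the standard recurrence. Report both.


Step 1: Find the fundamental solution (x₁, y₁) of x² - 13y² = 1.
  Expand √13 as a continued fraction. a₀ = ⌊√13⌋ = 3; iterate m_{k+1} = d_k·a_k − m_k, d_{k+1} = (13 − m_{k+1}²)/d_k, a_{k+1} = ⌊(a₀ + m_{k+1})/d_{k+1}⌋ (starting m₀ = 0, d₀ = 1), with convergents p_k = a_k·p_{k-1} + p_{k-2}, q_k = a_k·q_{k-1} + q_{k-2} (p₋₁ = 1, q₋₁ = 0):
  k = 0: a₀ = 3; p₀/q₀ = 3/1; p₀² − 13·q₀² = 9 − 13 = -4.
  k = 1: m = 3, d = 4, a = ⌊(3 + 3)/4⌋ = 1; p/q = (1·3 + 1)/(1·1 + 0) = 4/1; p² − 13·q² = 16 − 13 = 3.
  k = 2: m = 1, d = 3, a = ⌊(3 + 1)/3⌋ = 1; p/q = (1·4 + 3)/(1·1 + 1) = 7/2; p² − 13·q² = 49 − 52 = -3.
  k = 3: m = 2, d = 3, a = ⌊(3 + 2)/3⌋ = 1; p/q = (1·7 + 4)/(1·2 + 1) = 11/3; p² − 13·q² = 121 − 117 = 4.
  k = 4: m = 1, d = 4, a = ⌊(3 + 1)/4⌋ = 1; p/q = (1·11 + 7)/(1·3 + 2) = 18/5; p² − 13·q² = 324 − 325 = -1.
  k = 5: m = 3, d = 1, a = ⌊(3 + 3)/1⌋ = 6; p/q = (6·18 + 11)/(6·5 + 3) = 119/33; p² − 13·q² = 14161 − 14157 = 4.
  k = 6: m = 3, d = 4, a = ⌊(3 + 3)/4⌋ = 1; p/q = (1·119 + 18)/(1·33 + 5) = 137/38; p² − 13·q² = 18769 − 18772 = -3.
  k = 7: m = 1, d = 3, a = ⌊(3 + 1)/3⌋ = 1; p/q = (1·137 + 119)/(1·38 + 33) = 256/71; p² − 13·q² = 65536 − 65533 = 3.
  k = 8: m = 2, d = 3, a = ⌊(3 + 2)/3⌋ = 1; p/q = (1·256 + 137)/(1·71 + 38) = 393/109; p² − 13·q² = 154449 − 154453 = -4.
  k = 9: m = 1, d = 4, a = ⌊(3 + 1)/4⌋ = 1; p/q = (1·393 + 256)/(1·109 + 71) = 649/180; p² − 13·q² = 421201 − 421200 = 1.
  The first convergent with p² − 13·q² = 1 gives the fundamental solution (x₁, y₁) = (649, 180).
Step 2: Apply the recurrence (x_{n+1}, y_{n+1}) = (x₁x_n + 13y₁y_n, x₁y_n + y₁x_n) repeatedly.
  From (x_1, y_1) = (649, 180): x_2 = 649·649 + 13·180·180 = 842401; y_2 = 649·180 + 180·649 = 233640.
Step 3: Verify x_2² - 13·y_2² = 709639444801 - 709639444800 = 1 (should be 1). ✓

(x_1, y_1) = (649, 180); (x_2, y_2) = (842401, 233640).


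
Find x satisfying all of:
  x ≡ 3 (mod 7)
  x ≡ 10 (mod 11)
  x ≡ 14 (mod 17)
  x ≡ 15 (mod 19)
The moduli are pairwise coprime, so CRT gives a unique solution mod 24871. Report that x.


Product of moduli M = 7 · 11 · 17 · 19 = 24871.
Merge one congruence at a time:
  Start: x ≡ 3 (mod 7).
  Combine with x ≡ 10 (mod 11); new modulus lcm = 77.
    Write x = 3 + 7·t and substitute into x ≡ 10 (mod 11): 7·t ≡ 10 − 3 = 7 (mod 11).
    The inverse of 7 mod 11 is 8 (since 7·8 = 56 = 5·11 + 1), so t ≡ 8·7 = 56 ≡ 1 (mod 11).
    Then x = 3 + 7·1 = 10, valid modulo lcm(7, 11) = 77: x ≡ 10 (mod 77).
  Combine with x ≡ 14 (mod 17); new modulus lcm = 1309.
    Write x = 10 + 77·t and substitute into x ≡ 14 (mod 17): 77·t ≡ 14 − 10 = 4 (mod 17).
    Reduce coefficients mod 17: 9·t ≡ 4 (mod 17).
    The inverse of 9 mod 17 is 2 (since 9·2 = 18 = 1·17 + 1), so t ≡ 2·4 = 8 ≡ 8 (mod 17).
    Then x = 10 + 77·8 = 626, valid modulo lcm(77, 17) = 1309: x ≡ 626 (mod 1309).
  Combine with x ≡ 15 (mod 19); new modulus lcm = 24871.
    Write x = 626 + 1309·t and substitute into x ≡ 15 (mod 19): 1309·t ≡ 15 − 626 = -611 (mod 19).
    Reduce coefficients mod 19: 17·t ≡ 16 (mod 19).
    The inverse of 17 mod 19 is 9 (since 17·9 = 153 = 8·19 + 1), so t ≡ 9·16 = 144 ≡ 11 (mod 19).
    Then x = 626 + 1309·11 = 15025, valid modulo lcm(1309, 19) = 24871: x ≡ 15025 (mod 24871).
Verify against each original: 15025 mod 7 = 3, 15025 mod 11 = 10, 15025 mod 17 = 14, 15025 mod 19 = 15.

x ≡ 15025 (mod 24871).


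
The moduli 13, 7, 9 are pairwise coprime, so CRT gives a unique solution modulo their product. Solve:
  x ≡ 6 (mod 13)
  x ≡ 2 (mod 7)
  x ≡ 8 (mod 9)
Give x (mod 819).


Moduli 13, 7, 9 are pairwise coprime; by CRT there is a unique solution modulo M = 13 · 7 · 9 = 819.
Solve pairwise, accumulating the modulus:
  Start with x ≡ 6 (mod 13).
  Combine with x ≡ 2 (mod 7): since gcd(13, 7) = 1, we get a unique residue mod 91.
    Write x = 6 + 13·t and substitute into x ≡ 2 (mod 7): 13·t ≡ 2 − 6 = -4 (mod 7).
    Reduce coefficients mod 7: 6·t ≡ 3 (mod 7).
    The inverse of 6 mod 7 is 6 (since 6·6 = 36 = 5·7 + 1), so t ≡ 6·3 = 18 ≡ 4 (mod 7).
    Then x = 6 + 13·4 = 58, valid modulo lcm(13, 7) = 91: x ≡ 58 (mod 91).
  Combine with x ≡ 8 (mod 9): since gcd(91, 9) = 1, we get a unique residue mod 819.
    Write x = 58 + 91·t and substitute into x ≡ 8 (mod 9): 91·t ≡ 8 − 58 = -50 (mod 9).
    Reduce coefficients mod 9: 1·t ≡ 4 (mod 9).
    So t ≡ 4 (mod 9).
    Then x = 58 + 91·4 = 422, valid modulo lcm(91, 9) = 819: x ≡ 422 (mod 819).
Verify: 422 mod 13 = 6 ✓, 422 mod 7 = 2 ✓, 422 mod 9 = 8 ✓.

x ≡ 422 (mod 819).


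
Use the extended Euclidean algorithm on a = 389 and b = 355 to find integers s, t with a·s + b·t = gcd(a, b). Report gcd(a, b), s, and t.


Euclidean algorithm on (389, 355) — divide until remainder is 0:
  389 = 1 · 355 + 34
  355 = 10 · 34 + 15
  34 = 2 · 15 + 4
  15 = 3 · 4 + 3
  4 = 1 · 3 + 1
  3 = 3 · 1 + 0
gcd(389, 355) = 1.
Track Bezout coefficients alongside the remainders: start with r₀ = 389 = a·1 + b·0 (s = 1, t = 0) and r₁ = 355 = a·0 + b·1 (s = 0, t = 1); each new remainder r_{k+1} = r_{k-1} − q_k·r_k inherits s_{k+1} = s_{k-1} − q_k·s_k, t_{k+1} = t_{k-1} − q_k·t_k, so r_k = a·s_k + b·t_k at every step:
  q = 1: r = 34, s = 1 − 1·0 = 1, t = 0 − 1·1 = -1  (check: 389·1 + 355·(-1) = 34)
  q = 10: r = 15, s = 0 − 10·1 = -10, t = 1 − 10·(-1) = 11  (check: 389·(-10) + 355·11 = 15)
  q = 2: r = 4, s = 1 − 2·(-10) = 21, t = -1 − 2·11 = -23  (check: 389·21 + 355·(-23) = 4)
  q = 3: r = 3, s = -10 − 3·21 = -73, t = 11 − 3·(-23) = 80  (check: 389·(-73) + 355·80 = 3)
  q = 1: r = 1, s = 21 − 1·(-73) = 94, t = -23 − 1·80 = -103  (check: 389·94 + 355·(-103) = 1)
The row with r = 1 (the gcd) gives the Bezout coefficients s = 94, t = -103.
Result: 389 · (94) + 355 · (-103) = 1.

gcd(389, 355) = 1; s = 94, t = -103 (check: 389·94 + 355·(-103) = 1).


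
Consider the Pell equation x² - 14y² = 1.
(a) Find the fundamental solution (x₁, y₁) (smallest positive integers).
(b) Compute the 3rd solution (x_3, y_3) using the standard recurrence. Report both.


Step 1: Find the fundamental solution (x₁, y₁) of x² - 14y² = 1.
  Expand √14 as a continued fraction. a₀ = ⌊√14⌋ = 3; iterate m_{k+1} = d_k·a_k − m_k, d_{k+1} = (14 − m_{k+1}²)/d_k, a_{k+1} = ⌊(a₀ + m_{k+1})/d_{k+1}⌋ (starting m₀ = 0, d₀ = 1), with convergents p_k = a_k·p_{k-1} + p_{k-2}, q_k = a_k·q_{k-1} + q_{k-2} (p₋₁ = 1, q₋₁ = 0):
  k = 0: a₀ = 3; p₀/q₀ = 3/1; p₀² − 14·q₀² = 9 − 14 = -5.
  k = 1: m = 3, d = 5, a = ⌊(3 + 3)/5⌋ = 1; p/q = (1·3 + 1)/(1·1 + 0) = 4/1; p² − 14·q² = 16 − 14 = 2.
  k = 2: m = 2, d = 2, a = ⌊(3 + 2)/2⌋ = 2; p/q = (2·4 + 3)/(2·1 + 1) = 11/3; p² − 14·q² = 121 − 126 = -5.
  k = 3: m = 2, d = 5, a = ⌊(3 + 2)/5⌋ = 1; p/q = (1·11 + 4)/(1·3 + 1) = 15/4; p² − 14·q² = 225 − 224 = 1.
  The first convergent with p² − 14·q² = 1 gives the fundamental solution (x₁, y₁) = (15, 4).
Step 2: Apply the recurrence (x_{n+1}, y_{n+1}) = (x₁x_n + 14y₁y_n, x₁y_n + y₁x_n) repeatedly.
  From (x_1, y_1) = (15, 4): x_2 = 15·15 + 14·4·4 = 449; y_2 = 15·4 + 4·15 = 120.
  From (x_2, y_2) = (449, 120): x_3 = 15·449 + 14·4·120 = 13455; y_3 = 15·120 + 4·449 = 3596.
Step 3: Verify x_3² - 14·y_3² = 181037025 - 181037024 = 1 (should be 1). ✓

(x_1, y_1) = (15, 4); (x_3, y_3) = (13455, 3596).


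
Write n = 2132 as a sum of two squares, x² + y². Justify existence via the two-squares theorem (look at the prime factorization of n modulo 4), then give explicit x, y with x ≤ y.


Step 1: Factor n = 2132 = 2^2 · 13 · 41.
Step 2: Check the mod-4 condition on each prime factor: 2 = 2 (special); 13 ≡ 1 (mod 4), exponent 1; 41 ≡ 1 (mod 4), exponent 1.
All primes ≡ 3 (mod 4) appear to even exponent (or don't appear), so by the two-squares theorem n IS expressible as a sum of two squares.
Step 3: Build a representation. Group n = k² · m with k = 2 and m = 13 · 41 = 533 (a product of primes ≡ 1 (mod 4)); a representation of m scales to one of n via (k·x)² + (k·y)² = k²(x² + y²). Each prime p ≡ 1 (mod 4) is itself a sum of two squares; find a² by testing p − a² for a perfect square:
  13: 13 − 1² = 12, 13 − 2² = 9 = 3² ⇒ 13 = 2² + 3².
  41: 41 − 1² = 40, 41 − 2² = 37, 41 − 3² = 32, 41 − 4² = 25 = 5² ⇒ 41 = 4² + 5².
  Combine using the Brahmagupta–Fibonacci identity (a² + b²)(c² + d²) = (ac − bd)² + (ad + bc)² = (ac + bd)² + (ad − bc)²:
  13 · 41 = 533: from (2² + 3²)(4² + 5²), take (2·4 − 3·5, 2·5 + 3·4) = (8 − 15, 10 + 12) = (-7, 22); dropping signs (only squares matter) gives (7, 22); check 7² + 22² = 49 + 484 = 533 ✓.
  Scale by k = 2: (2·7, 2·22) = (14, 44).
Step 4: Order so x ≤ y and verify: 14² + 44² = 196 + 1936 = 2132 = n. ✓

n = 2132 = 14² + 44² (one valid representation with x ≤ y).


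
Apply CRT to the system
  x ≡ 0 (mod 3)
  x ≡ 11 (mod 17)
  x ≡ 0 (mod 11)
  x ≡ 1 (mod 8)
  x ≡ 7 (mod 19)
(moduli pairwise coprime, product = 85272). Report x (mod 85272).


Product of moduli M = 3 · 17 · 11 · 8 · 19 = 85272.
Merge one congruence at a time:
  Start: x ≡ 0 (mod 3).
  Combine with x ≡ 11 (mod 17); new modulus lcm = 51.
    Write x = 0 + 3·t and substitute into x ≡ 11 (mod 17): 3·t ≡ 11 − 0 = 11 (mod 17).
    The inverse of 3 mod 17 is 6 (since 3·6 = 18 = 1·17 + 1), so t ≡ 6·11 = 66 ≡ 15 (mod 17).
    Then x = 0 + 3·15 = 45, valid modulo lcm(3, 17) = 51: x ≡ 45 (mod 51).
  Combine with x ≡ 0 (mod 11); new modulus lcm = 561.
    Write x = 45 + 51·t and substitute into x ≡ 0 (mod 11): 51·t ≡ 0 − 45 = -45 (mod 11).
    Reduce coefficients mod 11: 7·t ≡ 10 (mod 11).
    The inverse of 7 mod 11 is 8 (since 7·8 = 56 = 5·11 + 1), so t ≡ 8·10 = 80 ≡ 3 (mod 11).
    Then x = 45 + 51·3 = 198, valid modulo lcm(51, 11) = 561: x ≡ 198 (mod 561).
  Combine with x ≡ 1 (mod 8); new modulus lcm = 4488.
    Write x = 198 + 561·t and substitute into x ≡ 1 (mod 8): 561·t ≡ 1 − 198 = -197 (mod 8).
    Reduce coefficients mod 8: 1·t ≡ 3 (mod 8).
    So t ≡ 3 (mod 8).
    Then x = 198 + 561·3 = 1881, valid modulo lcm(561, 8) = 4488: x ≡ 1881 (mod 4488).
  Combine with x ≡ 7 (mod 19); new modulus lcm = 85272.
    Write x = 1881 + 4488·t and substitute into x ≡ 7 (mod 19): 4488·t ≡ 7 − 1881 = -1874 (mod 19).
    Reduce coefficients mod 19: 4·t ≡ 7 (mod 19).
    The inverse of 4 mod 19 is 5 (since 4·5 = 20 = 1·19 + 1), so t ≡ 5·7 = 35 ≡ 16 (mod 19).
    Then x = 1881 + 4488·16 = 73689, valid modulo lcm(4488, 19) = 85272: x ≡ 73689 (mod 85272).
Verify against each original: 73689 mod 3 = 0, 73689 mod 17 = 11, 73689 mod 11 = 0, 73689 mod 8 = 1, 73689 mod 19 = 7.

x ≡ 73689 (mod 85272).


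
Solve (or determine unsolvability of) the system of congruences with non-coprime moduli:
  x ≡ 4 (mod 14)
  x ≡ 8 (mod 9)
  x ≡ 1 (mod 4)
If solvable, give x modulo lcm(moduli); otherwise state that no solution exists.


Moduli 14, 9, 4 are not pairwise coprime, so CRT works modulo lcm(m_i) when all pairwise compatibility conditions hold.
Pairwise compatibility: gcd(m_i, m_j) must divide a_i - a_j for every pair.
Merge one congruence at a time:
  Start: x ≡ 4 (mod 14).
  Combine with x ≡ 8 (mod 9): gcd(14, 9) = 1; 8 - 4 = 4, which IS divisible by 1, so compatible.
    Write x = 4 + 14·t and substitute into x ≡ 8 (mod 9): 14·t ≡ 8 − 4 = 4 (mod 9).
    Reduce coefficients mod 9: 5·t ≡ 4 (mod 9).
    The inverse of 5 mod 9 is 2 (since 5·2 = 10 = 1·9 + 1), so t ≡ 2·4 = 8 ≡ 8 (mod 9).
    Then x = 4 + 14·8 = 116, valid modulo lcm(14, 9) = 126: x ≡ 116 (mod 126).
  Combine with x ≡ 1 (mod 4): gcd(126, 4) = 2, and 1 - 116 = -115 is NOT divisible by 2.
    ⇒ system is inconsistent (no integer solution).

No solution (the system is inconsistent).
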